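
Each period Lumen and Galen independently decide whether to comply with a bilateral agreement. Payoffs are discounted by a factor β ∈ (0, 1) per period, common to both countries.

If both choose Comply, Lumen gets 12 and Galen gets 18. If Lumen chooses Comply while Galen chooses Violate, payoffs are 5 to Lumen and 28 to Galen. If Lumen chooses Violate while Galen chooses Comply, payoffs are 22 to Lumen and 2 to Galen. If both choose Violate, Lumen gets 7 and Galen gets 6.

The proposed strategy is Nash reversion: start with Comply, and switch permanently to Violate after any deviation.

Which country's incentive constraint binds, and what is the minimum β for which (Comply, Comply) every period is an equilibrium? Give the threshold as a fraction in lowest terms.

For Lumen: deviation gain 22−12 = 10, per-period punishment loss 12−7 = 5. IC gives β ≥ 10/15 = 2/3.
For Galen: gain 10, loss 12 per period, so β ≥ 10/22 = 5/11.
The tighter constraint is Lumen's, so cooperation needs β ≥ 2/3.

Lumen; β ≥ 2/3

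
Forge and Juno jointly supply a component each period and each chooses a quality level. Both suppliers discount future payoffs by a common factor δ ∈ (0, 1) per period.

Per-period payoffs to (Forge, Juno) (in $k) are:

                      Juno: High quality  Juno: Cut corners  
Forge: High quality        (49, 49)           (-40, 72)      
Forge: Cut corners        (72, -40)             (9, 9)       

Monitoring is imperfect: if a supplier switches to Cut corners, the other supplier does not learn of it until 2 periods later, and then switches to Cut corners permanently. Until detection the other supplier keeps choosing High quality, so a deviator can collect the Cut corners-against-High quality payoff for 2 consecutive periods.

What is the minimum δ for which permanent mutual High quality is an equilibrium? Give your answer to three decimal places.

0.604

The best deviation is to choose Cut corners for all 2 undetected periods, earning 72 each, then 9 forever once detected.
Deviation value: 72(1−δ^2)/(1−δ) + 9δ^2/(1−δ); cooperation value: 49/(1−δ).
IC: 49 ≥ 72(1−δ^2) + 9δ^2 = 72 − 63δ^2.
So δ^2 ≥ 23/63, giving δ ≥ (23/63)^(1/2) ≈ 0.604.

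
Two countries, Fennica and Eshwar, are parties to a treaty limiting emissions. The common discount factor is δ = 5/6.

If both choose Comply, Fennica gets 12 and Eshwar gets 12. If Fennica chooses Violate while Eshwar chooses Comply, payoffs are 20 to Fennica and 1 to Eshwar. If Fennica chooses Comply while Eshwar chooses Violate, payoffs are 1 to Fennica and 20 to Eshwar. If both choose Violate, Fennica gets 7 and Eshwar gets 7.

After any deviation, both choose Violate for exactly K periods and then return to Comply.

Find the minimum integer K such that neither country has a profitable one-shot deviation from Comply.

Need Σ_{k=1}^{K} δ^k ≥ (20−12)/(12−7) = 1.6000 at δ = 5/6.
At K = 2 the sum is 1.5278 < 1.6000; at K = 3 it is 2.1065 ≥ 1.6000.
So the minimum punishment length is K = 3.

3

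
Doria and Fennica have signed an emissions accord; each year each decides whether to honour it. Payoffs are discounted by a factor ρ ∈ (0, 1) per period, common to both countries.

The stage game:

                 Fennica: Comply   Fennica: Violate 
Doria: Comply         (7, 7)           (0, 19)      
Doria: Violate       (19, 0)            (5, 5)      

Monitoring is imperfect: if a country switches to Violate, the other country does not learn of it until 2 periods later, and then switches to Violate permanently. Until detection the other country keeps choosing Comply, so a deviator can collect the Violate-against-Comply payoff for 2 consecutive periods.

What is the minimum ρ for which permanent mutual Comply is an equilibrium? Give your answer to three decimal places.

0.926

A deviator earns 19 for 2 periods, then 5 forever; cooperating earns 7 forever. Multiplying the IC by (1−ρ):
7 ≥ 19(1−ρ^2) + 5ρ^2, so 14·ρ^2 ≥ 12 and ρ^2 ≥ 6/7.
ρ ≥ (6/7)^(1/2) ≈ 0.926.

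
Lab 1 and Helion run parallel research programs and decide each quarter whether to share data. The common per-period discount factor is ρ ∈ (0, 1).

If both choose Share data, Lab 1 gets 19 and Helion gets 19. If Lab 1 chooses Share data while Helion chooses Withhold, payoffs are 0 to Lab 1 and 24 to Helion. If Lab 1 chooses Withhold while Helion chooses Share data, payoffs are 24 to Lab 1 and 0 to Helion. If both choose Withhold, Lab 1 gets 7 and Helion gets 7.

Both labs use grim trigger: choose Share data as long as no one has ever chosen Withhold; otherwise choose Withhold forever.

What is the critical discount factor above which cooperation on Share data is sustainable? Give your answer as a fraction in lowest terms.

5/17

Cooperation forever yields 19 each period: 19/(1−ρ).
Deviating yields 24 once, then 7 forever: 24 + 7ρ/(1−ρ).
No profitable deviation requires 19/(1−ρ) ≥ 24 + 7ρ/(1−ρ).
Multiplying by (1−ρ): 19 ≥ 24(1−ρ) + 7ρ = 24 − 17ρ.
So 17ρ ≥ 5, i.e. ρ ≥ 5/17.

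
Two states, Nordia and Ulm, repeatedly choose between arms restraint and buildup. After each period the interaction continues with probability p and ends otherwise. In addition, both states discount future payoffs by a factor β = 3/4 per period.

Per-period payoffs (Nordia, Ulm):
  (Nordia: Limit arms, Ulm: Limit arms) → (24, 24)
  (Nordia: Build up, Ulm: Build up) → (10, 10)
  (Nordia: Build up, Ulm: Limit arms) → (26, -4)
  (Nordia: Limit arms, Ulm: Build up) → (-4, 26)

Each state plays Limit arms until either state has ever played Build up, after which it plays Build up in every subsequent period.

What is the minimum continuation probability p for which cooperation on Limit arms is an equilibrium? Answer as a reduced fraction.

Expected continuation weight on next period's payoff is β·p = 3/4·p, which plays the role of the discount factor.
Cooperation requires 3/4·p ≥ (26−24)/(26−10) = 1/8, hence p ≥ 1/6.

1/6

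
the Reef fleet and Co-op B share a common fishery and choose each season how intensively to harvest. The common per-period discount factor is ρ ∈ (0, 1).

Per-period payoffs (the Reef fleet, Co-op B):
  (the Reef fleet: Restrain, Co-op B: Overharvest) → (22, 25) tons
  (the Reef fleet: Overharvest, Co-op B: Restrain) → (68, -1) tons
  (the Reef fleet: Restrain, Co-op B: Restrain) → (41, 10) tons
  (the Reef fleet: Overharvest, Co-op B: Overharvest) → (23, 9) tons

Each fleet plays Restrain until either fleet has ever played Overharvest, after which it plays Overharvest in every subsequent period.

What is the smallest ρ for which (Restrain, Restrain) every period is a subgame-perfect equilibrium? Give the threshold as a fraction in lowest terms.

For the Reef fleet: deviation gain 68−41 = 27, per-period punishment loss 41−23 = 18. IC gives ρ ≥ 27/45 = 3/5.
For Co-op B: gain 15, loss 1 per period, so ρ ≥ 15/16.
The tighter constraint is Co-op B's, so cooperation needs ρ ≥ 15/16.

15/16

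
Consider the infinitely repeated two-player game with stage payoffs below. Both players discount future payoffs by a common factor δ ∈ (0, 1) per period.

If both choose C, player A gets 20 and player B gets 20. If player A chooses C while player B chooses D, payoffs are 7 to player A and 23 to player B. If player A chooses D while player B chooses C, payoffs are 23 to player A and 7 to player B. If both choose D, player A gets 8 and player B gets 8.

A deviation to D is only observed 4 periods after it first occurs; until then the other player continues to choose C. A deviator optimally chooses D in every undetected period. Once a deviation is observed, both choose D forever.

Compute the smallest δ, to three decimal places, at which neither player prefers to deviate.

0.669

The best deviation is to choose D for all 4 undetected periods, earning 23 each, then 8 forever once detected.
Deviation value: 23(1−δ^4)/(1−δ) + 8δ^4/(1−δ); cooperation value: 20/(1−δ).
IC: 20 ≥ 23(1−δ^4) + 8δ^4 = 23 − 15δ^4.
So δ^4 ≥ 3/15 = 1/5, giving δ ≥ (1/5)^(1/4) ≈ 0.669.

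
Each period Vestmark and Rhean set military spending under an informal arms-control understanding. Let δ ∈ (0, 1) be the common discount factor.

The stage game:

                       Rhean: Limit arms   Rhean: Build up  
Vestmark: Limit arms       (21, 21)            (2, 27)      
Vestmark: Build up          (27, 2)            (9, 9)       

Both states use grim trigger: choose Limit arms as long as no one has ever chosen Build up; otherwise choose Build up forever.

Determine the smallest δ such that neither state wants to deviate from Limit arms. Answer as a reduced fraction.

1/3

21/(1−δ) ≥ 27 + 9δ/(1−δ)
21 ≥ 27 − 18δ
δ ≥ 6/18 = 1/3.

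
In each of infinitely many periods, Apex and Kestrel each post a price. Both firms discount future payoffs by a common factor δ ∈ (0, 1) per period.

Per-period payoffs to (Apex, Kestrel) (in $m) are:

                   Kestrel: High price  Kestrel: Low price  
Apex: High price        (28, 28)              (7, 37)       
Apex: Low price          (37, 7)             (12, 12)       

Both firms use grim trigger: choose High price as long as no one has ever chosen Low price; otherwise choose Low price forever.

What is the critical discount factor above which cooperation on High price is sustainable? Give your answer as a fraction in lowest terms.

Under grim trigger the critical discount factor is (T−C)/(T−P) with T = 37, C = 28, P = 12.
δ* = (37−28)/(37−12) = 9/25.

9/25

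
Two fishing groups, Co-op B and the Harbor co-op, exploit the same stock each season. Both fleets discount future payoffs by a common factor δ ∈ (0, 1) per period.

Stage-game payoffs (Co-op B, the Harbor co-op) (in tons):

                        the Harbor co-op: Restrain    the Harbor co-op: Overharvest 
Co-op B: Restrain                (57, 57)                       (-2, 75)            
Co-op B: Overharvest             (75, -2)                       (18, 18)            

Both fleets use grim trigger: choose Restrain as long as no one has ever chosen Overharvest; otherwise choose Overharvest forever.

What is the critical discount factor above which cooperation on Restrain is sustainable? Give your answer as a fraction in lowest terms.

6/19

Cooperation forever yields 57 each period: 57/(1−δ).
Deviating yields 75 once, then 18 forever: 75 + 18δ/(1−δ).
No profitable deviation requires 57/(1−δ) ≥ 75 + 18δ/(1−δ).
Multiplying by (1−δ): 57 ≥ 75(1−δ) + 18δ = 75 − 57δ.
So 57δ ≥ 18, i.e. δ ≥ 18/57 = 6/19.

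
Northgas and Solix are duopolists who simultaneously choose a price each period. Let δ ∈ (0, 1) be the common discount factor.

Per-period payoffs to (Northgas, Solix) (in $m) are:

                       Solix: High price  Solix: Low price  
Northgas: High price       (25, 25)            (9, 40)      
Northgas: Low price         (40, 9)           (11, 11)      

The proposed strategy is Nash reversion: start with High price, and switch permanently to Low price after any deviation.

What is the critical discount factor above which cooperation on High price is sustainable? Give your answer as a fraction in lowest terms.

Cooperation forever yields 25 each period: 25/(1−δ).
Deviating yields 40 once, then 11 forever: 40 + 11δ/(1−δ).
No profitable deviation requires 25/(1−δ) ≥ 40 + 11δ/(1−δ).
Multiplying by (1−δ): 25 ≥ 40(1−δ) + 11δ = 40 − 29δ.
So 29δ ≥ 15, i.e. δ ≥ 15/29.

15/29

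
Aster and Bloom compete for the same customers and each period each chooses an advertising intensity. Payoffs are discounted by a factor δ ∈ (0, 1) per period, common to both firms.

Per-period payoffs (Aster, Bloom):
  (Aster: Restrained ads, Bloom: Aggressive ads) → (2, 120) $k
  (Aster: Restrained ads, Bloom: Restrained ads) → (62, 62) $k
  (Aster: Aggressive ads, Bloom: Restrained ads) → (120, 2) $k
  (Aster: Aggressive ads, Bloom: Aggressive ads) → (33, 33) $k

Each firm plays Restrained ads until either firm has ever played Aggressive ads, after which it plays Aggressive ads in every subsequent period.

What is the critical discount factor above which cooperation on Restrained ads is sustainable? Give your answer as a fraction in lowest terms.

62/(1−δ) ≥ 120 + 33δ/(1−δ)
62 ≥ 120 − 87δ
δ ≥ 58/87 = 2/3.

2/3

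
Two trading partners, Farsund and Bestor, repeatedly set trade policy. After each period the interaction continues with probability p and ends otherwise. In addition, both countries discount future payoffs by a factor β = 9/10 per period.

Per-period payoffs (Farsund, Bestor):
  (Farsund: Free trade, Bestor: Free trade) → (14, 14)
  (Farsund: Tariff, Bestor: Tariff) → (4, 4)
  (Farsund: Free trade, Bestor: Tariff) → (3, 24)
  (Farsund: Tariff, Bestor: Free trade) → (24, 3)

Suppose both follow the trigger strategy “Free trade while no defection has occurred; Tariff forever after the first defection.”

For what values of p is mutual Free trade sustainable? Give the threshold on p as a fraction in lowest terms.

5/9

With continuation probability p and discount β, the effective per-period discount factor is βp.
Grim-trigger IC: βp ≥ (24−14)/(24−4) = 1/2.
So p ≥ (1/2)/(9/10) = 5/9.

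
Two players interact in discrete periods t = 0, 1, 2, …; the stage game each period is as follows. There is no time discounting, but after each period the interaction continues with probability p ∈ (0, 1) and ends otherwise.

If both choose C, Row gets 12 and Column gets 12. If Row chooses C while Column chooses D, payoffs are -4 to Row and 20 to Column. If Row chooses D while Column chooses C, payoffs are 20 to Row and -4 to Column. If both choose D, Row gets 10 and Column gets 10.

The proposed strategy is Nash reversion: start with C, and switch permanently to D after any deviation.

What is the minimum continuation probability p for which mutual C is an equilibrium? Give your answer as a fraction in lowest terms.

4/5

With no time discounting, the continuation probability p plays the role of the discount factor.
Grim-trigger IC: 12/(1−p) ≥ 20 + 10p/(1−p) ⇒ p ≥ (20−12)/(20−10) = 4/5.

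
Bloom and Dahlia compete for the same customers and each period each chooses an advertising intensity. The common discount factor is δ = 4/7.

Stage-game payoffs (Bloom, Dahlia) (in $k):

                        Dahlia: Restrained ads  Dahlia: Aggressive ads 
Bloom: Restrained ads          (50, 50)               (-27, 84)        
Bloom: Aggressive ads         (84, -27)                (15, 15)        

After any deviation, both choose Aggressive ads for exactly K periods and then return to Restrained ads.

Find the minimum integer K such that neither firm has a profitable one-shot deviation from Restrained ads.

Need Σ_{k=1}^{K} δ^k ≥ (84−50)/(50−15) = 0.9714 at δ = 4/7.
At K = 2 the sum is 0.8980 < 0.9714; at K = 3 it is 1.0845 ≥ 0.9714.
So the minimum punishment length is K = 3.

3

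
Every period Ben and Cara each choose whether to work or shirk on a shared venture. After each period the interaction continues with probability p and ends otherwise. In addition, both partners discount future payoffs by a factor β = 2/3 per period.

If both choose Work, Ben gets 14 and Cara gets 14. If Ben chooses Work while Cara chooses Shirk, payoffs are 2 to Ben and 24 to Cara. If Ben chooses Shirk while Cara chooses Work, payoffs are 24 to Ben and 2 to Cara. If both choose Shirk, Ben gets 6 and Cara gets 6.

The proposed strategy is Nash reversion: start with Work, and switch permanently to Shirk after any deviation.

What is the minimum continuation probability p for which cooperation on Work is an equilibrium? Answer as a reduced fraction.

5/6

With continuation probability p and discount β, the effective per-period discount factor is βp.
Grim-trigger IC: βp ≥ (24−14)/(24−6) = 5/9.
So p ≥ (5/9)/(2/3) = 5/6.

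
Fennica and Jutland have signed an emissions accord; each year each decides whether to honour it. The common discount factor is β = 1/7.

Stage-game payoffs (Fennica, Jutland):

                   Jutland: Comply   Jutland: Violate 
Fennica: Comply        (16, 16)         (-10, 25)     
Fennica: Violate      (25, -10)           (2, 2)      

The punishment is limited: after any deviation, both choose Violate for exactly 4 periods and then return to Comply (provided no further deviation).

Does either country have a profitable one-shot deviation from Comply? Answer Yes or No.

A one-shot deviation gives 25 now, then 2 for 4 periods, then back to 16.
Gain from deviating: (25−16) today; loss: (16−2) in each of the next 4 periods.
No-deviation condition: (16−2)(β+…+β^4) ≥ 25−16, i.e. β+…+β^4 ≥ 9/14.
At β = 1/7: β+…+β^4 = 0.1666 < 0.6429.
So cooperation is not sustainable.

Yes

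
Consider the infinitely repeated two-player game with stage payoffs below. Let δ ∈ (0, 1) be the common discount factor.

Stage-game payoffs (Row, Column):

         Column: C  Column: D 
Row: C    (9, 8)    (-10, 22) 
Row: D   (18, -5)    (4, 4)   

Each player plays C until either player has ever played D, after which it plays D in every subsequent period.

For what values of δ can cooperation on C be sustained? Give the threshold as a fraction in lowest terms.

Row: cooperation gives 9 each period; deviation gives 18 once then 4 forever.
  9/(1−δ) ≥ 18 + 4δ/(1−δ) ⇒ δ ≥ 9/14.
Column: cooperation gives 8 each period; deviation gives 22 once then 4 forever.
  δ ≥ 14/18 = 7/9.
Both must hold, so the binding constraint is Column's: δ ≥ 7/9.

7/9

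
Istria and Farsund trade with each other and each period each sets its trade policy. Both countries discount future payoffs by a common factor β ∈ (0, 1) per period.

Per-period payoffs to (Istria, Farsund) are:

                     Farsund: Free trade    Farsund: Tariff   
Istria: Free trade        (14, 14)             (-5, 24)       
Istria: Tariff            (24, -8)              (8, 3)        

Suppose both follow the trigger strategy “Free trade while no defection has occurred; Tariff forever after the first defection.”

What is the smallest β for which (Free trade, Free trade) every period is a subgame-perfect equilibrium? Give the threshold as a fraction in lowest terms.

Istria's threshold: (24−14)/(24−8) = 5/8.
Farsund's threshold: (24−14)/(24−3) = 10/21.
5/8 > 10/21, so Istria binds and β* = 5/8.

5/8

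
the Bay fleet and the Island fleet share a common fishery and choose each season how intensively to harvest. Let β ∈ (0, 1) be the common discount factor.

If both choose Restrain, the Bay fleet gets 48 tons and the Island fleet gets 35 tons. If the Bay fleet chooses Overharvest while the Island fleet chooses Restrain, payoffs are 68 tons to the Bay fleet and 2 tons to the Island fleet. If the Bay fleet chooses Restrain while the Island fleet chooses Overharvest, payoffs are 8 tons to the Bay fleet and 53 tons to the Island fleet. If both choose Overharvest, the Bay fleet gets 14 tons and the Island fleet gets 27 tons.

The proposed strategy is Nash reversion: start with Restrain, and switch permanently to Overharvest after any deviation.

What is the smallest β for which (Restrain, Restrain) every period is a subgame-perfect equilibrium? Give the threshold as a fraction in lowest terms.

9/13

the Bay fleet's threshold: (68−48)/(68−14) = 10/27.
the Island fleet's threshold: (53−35)/(53−27) = 9/13.
10/27 < 9/13, so the Island fleet binds and β* = 9/13.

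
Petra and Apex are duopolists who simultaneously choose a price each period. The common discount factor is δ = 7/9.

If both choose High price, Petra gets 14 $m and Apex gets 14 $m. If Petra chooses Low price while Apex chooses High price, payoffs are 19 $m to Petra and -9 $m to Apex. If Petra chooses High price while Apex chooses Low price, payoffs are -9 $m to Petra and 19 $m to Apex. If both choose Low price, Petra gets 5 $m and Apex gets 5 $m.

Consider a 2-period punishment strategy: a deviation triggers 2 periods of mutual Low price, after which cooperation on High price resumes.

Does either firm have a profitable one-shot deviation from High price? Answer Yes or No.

No

Comparing payoff streams over the 3 periods until play realigns: cooperate → 14(1+δ+…+δ^2); deviate → 19 + 5(δ+…+δ^2).
Cooperation is sustained iff (14−5)(δ+…+δ^2) ≥ 19−14.
δ+…+δ^2 = 7/9·(1−(7/9)^2)/(1−7/9) = 1.3827, and (19−14)/(14−5) = 0.5556.
1.3827 ≥ 0.5556, so cooperation is sustainable.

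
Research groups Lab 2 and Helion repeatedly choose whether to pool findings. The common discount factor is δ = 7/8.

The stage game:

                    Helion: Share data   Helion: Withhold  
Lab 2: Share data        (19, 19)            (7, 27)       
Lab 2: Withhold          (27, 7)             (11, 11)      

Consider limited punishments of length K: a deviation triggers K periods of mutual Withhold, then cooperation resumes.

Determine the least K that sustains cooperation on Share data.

2

IC: δ(1−δ^K)/(1−δ) ≥ (27−19)/(19−11) = 1.
With δ = 7/8: need 1 − δ^K ≥ 1·(1−7/8)/(7/8), i.e. δ^K ≤ 0.8571.
Since (7/8)^1 = 0.8750 and (7/8)^2 = 0.7656, the smallest such K is 2.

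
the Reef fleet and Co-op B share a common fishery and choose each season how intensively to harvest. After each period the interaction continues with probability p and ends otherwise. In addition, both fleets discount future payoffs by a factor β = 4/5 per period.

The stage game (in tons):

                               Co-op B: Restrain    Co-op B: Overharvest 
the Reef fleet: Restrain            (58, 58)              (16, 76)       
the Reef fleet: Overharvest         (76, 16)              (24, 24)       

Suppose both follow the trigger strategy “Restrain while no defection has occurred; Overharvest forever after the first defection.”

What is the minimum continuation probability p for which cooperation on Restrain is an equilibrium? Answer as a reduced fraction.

45/104

Expected continuation weight on next period's payoff is β·p = 4/5·p, which plays the role of the discount factor.
Cooperation requires 4/5·p ≥ (76−58)/(76−24) = 9/26, hence p ≥ 45/104.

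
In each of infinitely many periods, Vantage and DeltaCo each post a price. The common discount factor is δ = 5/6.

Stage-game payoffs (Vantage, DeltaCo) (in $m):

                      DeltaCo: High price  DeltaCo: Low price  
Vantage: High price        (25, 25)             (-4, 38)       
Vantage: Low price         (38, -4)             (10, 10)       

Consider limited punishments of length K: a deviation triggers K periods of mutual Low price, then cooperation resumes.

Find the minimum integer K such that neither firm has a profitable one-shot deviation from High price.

IC: δ(1−δ^K)/(1−δ) ≥ (38−25)/(25−10) = 13/15.
With δ = 5/6: need 1 − δ^K ≥ 13/15·(1−5/6)/(5/6), i.e. δ^K ≤ 0.8267.
Since (5/6)^1 = 0.8333 and (5/6)^2 = 0.6944, the smallest such K is 2.

2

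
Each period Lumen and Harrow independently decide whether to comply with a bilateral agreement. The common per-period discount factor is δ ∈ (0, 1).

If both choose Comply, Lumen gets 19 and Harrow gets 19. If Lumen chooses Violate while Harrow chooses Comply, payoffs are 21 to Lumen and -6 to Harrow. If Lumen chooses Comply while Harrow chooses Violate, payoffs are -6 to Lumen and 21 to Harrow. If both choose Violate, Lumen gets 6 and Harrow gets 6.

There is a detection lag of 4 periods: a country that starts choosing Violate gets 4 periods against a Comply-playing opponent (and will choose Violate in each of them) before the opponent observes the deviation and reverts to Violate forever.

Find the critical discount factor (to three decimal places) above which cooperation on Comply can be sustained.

The best deviation is to choose Violate for all 4 undetected periods, earning 21 each, then 6 forever once detected.
Deviation value: 21(1−δ^4)/(1−δ) + 6δ^4/(1−δ); cooperation value: 19/(1−δ).
IC: 19 ≥ 21(1−δ^4) + 6δ^4 = 21 − 15δ^4.
So δ^4 ≥ 2/15, giving δ ≥ (2/15)^(1/4) ≈ 0.604.

0.604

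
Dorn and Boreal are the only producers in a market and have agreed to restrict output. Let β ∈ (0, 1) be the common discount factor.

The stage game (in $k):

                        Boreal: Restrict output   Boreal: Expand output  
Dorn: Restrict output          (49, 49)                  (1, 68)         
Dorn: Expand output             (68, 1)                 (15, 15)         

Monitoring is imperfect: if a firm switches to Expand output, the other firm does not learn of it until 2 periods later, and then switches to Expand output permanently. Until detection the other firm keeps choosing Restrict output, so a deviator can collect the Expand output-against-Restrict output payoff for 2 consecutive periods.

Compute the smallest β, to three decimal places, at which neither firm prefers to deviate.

The best deviation is to choose Expand output for all 2 undetected periods, earning 68 each, then 15 forever once detected.
Deviation value: 68(1−β^2)/(1−β) + 15β^2/(1−β); cooperation value: 49/(1−β).
IC: 49 ≥ 68(1−β^2) + 15β^2 = 68 − 53β^2.
So β^2 ≥ 19/53, giving β ≥ (19/53)^(1/2) ≈ 0.599.

0.599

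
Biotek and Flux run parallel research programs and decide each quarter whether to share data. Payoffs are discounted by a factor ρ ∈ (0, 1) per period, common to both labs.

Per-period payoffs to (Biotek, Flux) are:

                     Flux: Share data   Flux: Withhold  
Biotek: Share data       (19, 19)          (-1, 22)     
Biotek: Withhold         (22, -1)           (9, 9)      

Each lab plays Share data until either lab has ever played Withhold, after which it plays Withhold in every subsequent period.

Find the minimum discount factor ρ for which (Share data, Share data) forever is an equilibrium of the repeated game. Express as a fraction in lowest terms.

3/13

One-period gain from deviating is 22 − 19 = 3. The loss is 19 − 9 = 10 in every subsequent period, with present value 10·ρ/(1−ρ).
Deviation is unprofitable when 10·ρ/(1−ρ) ≥ 3, i.e. ρ/(1−ρ) ≥ 3/10.
Equivalently ρ ≥ 3/(3+10) = 3/13.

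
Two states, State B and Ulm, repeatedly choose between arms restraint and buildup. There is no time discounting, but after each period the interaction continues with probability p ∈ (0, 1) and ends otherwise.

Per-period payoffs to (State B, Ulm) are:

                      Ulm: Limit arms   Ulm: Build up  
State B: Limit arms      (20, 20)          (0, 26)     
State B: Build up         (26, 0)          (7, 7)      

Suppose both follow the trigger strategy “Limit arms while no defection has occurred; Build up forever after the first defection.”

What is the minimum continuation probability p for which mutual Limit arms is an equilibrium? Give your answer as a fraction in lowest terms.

6/19

Expected cooperation value is 20 + p·20 + p²·20 + … = 20/(1−p); deviation gives 26 + p·7/(1−p).
20 ≥ 26(1−p) + 7p ⇒ 19p ≥ 6 ⇒ p ≥ 6/19.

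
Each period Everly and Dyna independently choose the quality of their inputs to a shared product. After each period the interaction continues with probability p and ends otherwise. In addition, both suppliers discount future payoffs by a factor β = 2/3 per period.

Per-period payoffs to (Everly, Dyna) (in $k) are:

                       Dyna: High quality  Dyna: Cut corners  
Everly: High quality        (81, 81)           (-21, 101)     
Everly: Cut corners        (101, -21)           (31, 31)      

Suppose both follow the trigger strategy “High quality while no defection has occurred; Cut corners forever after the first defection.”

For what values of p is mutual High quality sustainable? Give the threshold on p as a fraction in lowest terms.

3/7

With continuation probability p and discount β, the effective per-period discount factor is βp.
Grim-trigger IC: βp ≥ (101−81)/(101−31) = 2/7.
So p ≥ (2/7)/(2/3) = 3/7.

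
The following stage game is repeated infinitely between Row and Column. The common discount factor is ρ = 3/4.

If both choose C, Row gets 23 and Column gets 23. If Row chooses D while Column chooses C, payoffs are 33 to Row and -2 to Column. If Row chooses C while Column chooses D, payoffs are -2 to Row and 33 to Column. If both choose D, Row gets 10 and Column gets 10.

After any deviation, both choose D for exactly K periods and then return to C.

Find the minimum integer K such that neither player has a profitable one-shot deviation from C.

IC: ρ(1−ρ^K)/(1−ρ) ≥ (33−23)/(23−10) = 10/13.
With ρ = 3/4: need 1 − ρ^K ≥ 10/13·(1−3/4)/(3/4), i.e. ρ^K ≤ 0.7436.
Since (3/4)^1 = 0.7500 and (3/4)^2 = 0.5625, the smallest such K is 2.

2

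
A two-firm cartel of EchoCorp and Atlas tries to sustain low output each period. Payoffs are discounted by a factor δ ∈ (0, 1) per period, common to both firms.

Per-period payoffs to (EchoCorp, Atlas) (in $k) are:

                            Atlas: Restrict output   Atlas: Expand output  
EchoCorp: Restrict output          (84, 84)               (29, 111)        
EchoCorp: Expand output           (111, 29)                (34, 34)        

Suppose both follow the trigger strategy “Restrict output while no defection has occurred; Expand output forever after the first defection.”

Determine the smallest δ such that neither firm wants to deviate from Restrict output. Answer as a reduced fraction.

84/(1−δ) ≥ 111 + 34δ/(1−δ)
84 ≥ 111 − 77δ
δ ≥ 27/77.

27/77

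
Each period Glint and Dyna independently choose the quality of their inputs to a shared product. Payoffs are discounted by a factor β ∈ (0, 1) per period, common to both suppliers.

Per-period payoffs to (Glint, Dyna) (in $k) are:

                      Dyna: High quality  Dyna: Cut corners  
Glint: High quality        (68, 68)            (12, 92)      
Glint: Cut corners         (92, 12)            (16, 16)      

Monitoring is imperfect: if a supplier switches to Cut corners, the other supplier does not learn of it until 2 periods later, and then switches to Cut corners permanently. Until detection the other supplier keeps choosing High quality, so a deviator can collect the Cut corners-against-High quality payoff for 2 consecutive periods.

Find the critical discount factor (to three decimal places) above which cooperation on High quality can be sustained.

0.562

The best deviation is to choose Cut corners for all 2 undetected periods, earning 92 each, then 16 forever once detected.
Deviation value: 92(1−β^2)/(1−β) + 16β^2/(1−β); cooperation value: 68/(1−β).
IC: 68 ≥ 92(1−β^2) + 16β^2 = 92 − 76β^2.
So β^2 ≥ 24/76 = 6/19, giving β ≥ (6/19)^(1/2) ≈ 0.562.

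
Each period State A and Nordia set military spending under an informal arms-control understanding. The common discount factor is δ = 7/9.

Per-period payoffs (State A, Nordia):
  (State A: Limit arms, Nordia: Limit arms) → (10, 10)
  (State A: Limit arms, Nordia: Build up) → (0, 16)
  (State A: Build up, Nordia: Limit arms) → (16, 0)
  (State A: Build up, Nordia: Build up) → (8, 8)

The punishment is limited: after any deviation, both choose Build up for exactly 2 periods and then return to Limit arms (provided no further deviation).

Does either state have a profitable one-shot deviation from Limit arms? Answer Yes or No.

IC: δ+…+δ^2 ≥ (16−10)/(10−8) = 3.
At δ = 7/9: partial sum = 1.3827 < 3.0000. Cooperation not sustainable.

Yes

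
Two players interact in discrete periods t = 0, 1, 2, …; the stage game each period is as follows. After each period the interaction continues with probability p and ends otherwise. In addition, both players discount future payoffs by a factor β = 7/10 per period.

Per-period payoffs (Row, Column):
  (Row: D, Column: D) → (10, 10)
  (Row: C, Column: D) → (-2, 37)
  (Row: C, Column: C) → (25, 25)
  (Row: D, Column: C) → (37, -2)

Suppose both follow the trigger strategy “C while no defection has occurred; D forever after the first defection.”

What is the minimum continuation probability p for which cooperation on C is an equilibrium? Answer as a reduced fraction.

40/63

With continuation probability p and discount β, the effective per-period discount factor is βp.
Grim-trigger IC: βp ≥ (37−25)/(37−10) = 4/9.
So p ≥ (4/9)/(7/10) = 40/63.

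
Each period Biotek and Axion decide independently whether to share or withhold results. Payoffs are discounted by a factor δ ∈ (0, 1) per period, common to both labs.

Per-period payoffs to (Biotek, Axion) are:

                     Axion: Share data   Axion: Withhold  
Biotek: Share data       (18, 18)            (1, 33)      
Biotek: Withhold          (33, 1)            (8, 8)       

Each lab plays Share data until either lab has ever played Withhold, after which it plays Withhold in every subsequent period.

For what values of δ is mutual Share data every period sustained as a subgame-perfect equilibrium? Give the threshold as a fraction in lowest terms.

3/5

One-period gain from deviating is 33 − 18 = 15. The loss is 18 − 8 = 10 in every subsequent period, with present value 10·δ/(1−δ).
Deviation is unprofitable when 10·δ/(1−δ) ≥ 15, i.e. δ/(1−δ) ≥ 3/2.
Equivalently δ ≥ 15/(15+10) = 3/5.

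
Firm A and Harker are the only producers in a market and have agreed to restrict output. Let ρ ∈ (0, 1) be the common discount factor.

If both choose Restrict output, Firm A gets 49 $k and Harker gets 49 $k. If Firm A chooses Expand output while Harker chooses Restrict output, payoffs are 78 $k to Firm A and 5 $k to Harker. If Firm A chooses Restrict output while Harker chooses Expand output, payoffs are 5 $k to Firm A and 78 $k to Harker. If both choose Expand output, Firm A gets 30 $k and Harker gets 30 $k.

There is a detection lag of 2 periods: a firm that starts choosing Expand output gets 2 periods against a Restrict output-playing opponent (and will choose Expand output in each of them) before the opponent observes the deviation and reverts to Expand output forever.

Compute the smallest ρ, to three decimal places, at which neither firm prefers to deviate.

A deviator earns 78 for 2 periods, then 30 forever; cooperating earns 49 forever. Multiplying the IC by (1−ρ):
49 ≥ 78(1−ρ^2) + 30ρ^2, so 48·ρ^2 ≥ 29 and ρ^2 ≥ 29/48.
ρ ≥ (29/48)^(1/2) ≈ 0.777.

0.777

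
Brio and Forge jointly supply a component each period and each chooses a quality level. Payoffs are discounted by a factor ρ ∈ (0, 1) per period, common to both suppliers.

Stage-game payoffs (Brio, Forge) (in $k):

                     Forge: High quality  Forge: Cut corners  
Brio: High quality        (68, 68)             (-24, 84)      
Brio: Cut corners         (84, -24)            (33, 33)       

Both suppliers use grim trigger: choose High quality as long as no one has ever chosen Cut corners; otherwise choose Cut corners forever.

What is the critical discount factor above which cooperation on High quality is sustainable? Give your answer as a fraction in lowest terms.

16/51

Under grim trigger the critical discount factor is (T−C)/(T−P) with T = 84, C = 68, P = 33.
ρ* = (84−68)/(84−33) = 16/51.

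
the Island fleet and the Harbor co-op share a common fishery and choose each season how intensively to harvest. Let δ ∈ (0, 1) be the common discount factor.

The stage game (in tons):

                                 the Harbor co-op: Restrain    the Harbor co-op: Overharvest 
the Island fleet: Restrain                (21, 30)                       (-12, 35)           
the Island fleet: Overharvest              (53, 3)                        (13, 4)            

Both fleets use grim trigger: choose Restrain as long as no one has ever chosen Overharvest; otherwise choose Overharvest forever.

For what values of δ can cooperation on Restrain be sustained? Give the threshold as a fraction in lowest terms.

4/5

the Island fleet: cooperation gives 21 each period; deviation gives 53 once then 13 forever.
  21/(1−δ) ≥ 53 + 13δ/(1−δ) ⇒ δ ≥ 32/40 = 4/5.
the Harbor co-op: cooperation gives 30 each period; deviation gives 35 once then 4 forever.
  δ ≥ 5/31.
Both must hold, so the binding constraint is the Island fleet's: δ ≥ 4/5.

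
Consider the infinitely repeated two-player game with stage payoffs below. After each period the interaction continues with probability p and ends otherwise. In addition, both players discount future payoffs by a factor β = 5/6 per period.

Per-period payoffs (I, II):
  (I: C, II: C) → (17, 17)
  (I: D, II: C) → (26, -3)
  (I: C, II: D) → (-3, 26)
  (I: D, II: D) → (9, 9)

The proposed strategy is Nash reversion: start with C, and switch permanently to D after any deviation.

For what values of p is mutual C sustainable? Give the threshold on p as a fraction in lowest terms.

Expected continuation weight on next period's payoff is β·p = 5/6·p, which plays the role of the discount factor.
Cooperation requires 5/6·p ≥ (26−17)/(26−9) = 9/17, hence p ≥ 54/85.

54/85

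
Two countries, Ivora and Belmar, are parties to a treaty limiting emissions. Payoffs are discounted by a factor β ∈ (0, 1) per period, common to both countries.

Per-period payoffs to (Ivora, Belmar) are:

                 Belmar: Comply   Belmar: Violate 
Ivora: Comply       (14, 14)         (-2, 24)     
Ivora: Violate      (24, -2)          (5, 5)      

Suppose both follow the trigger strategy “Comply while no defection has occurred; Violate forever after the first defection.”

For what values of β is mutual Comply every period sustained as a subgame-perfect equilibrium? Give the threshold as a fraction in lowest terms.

Cooperation forever yields 14 each period: 14/(1−β).
Deviating yields 24 once, then 5 forever: 24 + 5β/(1−β).
No profitable deviation requires 14/(1−β) ≥ 24 + 5β/(1−β).
Multiplying by (1−β): 14 ≥ 24(1−β) + 5β = 24 − 19β.
So 19β ≥ 10, i.e. β ≥ 10/19.

10/19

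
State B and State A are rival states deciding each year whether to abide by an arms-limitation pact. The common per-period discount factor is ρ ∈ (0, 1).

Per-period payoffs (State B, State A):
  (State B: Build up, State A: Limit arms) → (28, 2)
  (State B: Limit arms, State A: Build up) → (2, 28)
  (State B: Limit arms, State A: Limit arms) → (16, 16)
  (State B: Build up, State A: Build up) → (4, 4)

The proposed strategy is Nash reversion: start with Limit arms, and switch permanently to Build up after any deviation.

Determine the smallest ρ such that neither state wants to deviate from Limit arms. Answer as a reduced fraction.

One-period gain from deviating is 28 − 16 = 12. The loss is 16 − 4 = 12 in every subsequent period, with present value 12·ρ/(1−ρ).
Deviation is unprofitable when 12·ρ/(1−ρ) ≥ 12, i.e. ρ/(1−ρ) ≥ 1.
Equivalently ρ ≥ 12/(12+12) = 1/2.

1/2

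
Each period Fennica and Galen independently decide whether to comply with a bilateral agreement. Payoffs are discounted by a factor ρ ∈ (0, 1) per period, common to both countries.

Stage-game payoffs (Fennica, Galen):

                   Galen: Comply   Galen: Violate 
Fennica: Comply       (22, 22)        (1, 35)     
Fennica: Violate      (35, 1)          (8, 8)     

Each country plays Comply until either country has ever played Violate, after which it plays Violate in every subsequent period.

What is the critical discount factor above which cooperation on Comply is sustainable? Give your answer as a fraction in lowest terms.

Under grim trigger the critical discount factor is (T−C)/(T−P) with T = 35, C = 22, P = 8.
ρ* = (35−22)/(35−8) = 13/27.

13/27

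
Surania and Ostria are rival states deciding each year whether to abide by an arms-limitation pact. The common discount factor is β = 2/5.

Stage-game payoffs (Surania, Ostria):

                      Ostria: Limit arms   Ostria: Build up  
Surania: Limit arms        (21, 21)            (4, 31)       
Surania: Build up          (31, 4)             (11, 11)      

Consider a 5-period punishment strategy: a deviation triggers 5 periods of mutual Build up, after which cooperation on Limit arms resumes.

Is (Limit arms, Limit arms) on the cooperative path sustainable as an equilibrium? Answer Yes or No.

Comparing payoff streams over the 6 periods until play realigns: cooperate → 21(1+β+…+β^5); deviate → 31 + 11(β+…+β^5).
Cooperation is sustained iff (21−11)(β+…+β^5) ≥ 31−21.
β+…+β^5 = 2/5·(1−(2/5)^5)/(1−2/5) = 0.6598, and (31−21)/(21−11) = 1.0000.
0.6598 < 1.0000, so cooperation is not sustainable.

No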